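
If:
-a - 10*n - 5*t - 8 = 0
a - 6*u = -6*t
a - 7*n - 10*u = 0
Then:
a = 390*u/67 - 336/67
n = -40*u/67 - 48/67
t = 2*u/67 + 56/67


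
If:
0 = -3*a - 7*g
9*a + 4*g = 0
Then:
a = 0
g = 0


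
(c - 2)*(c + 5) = c^2 + 3*c - 10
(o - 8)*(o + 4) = o^2 - 4*o - 32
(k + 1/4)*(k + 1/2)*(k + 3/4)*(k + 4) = k^4 + 11*k^3/2 + 107*k^2/16 + 91*k/32 + 3/8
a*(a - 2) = a^2 - 2*a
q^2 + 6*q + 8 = (q + 2)*(q + 4)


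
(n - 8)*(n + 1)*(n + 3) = n^3 - 4*n^2 - 29*n - 24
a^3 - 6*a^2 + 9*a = a*(a - 3)^2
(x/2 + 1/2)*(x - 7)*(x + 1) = x^3/2 - 5*x^2/2 - 13*x/2 - 7/2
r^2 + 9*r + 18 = (r + 3)*(r + 6)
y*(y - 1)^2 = y^3 - 2*y^2 + y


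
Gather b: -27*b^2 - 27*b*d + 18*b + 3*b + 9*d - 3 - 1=-27*b^2 + b*(21 - 27*d) + 9*d - 4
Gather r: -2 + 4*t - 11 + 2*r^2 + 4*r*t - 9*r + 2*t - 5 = 2*r^2 + r*(4*t - 9) + 6*t - 18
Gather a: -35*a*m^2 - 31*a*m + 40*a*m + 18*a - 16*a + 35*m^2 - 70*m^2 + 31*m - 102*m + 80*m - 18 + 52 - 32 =a*(-35*m^2 + 9*m + 2) - 35*m^2 + 9*m + 2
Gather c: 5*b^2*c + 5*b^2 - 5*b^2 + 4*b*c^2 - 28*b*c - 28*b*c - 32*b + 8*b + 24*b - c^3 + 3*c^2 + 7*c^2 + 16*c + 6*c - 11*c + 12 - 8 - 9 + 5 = -c^3 + c^2*(4*b + 10) + c*(5*b^2 - 56*b + 11)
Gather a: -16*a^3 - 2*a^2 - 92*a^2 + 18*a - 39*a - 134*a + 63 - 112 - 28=-16*a^3 - 94*a^2 - 155*a - 77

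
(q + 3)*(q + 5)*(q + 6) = q^3 + 14*q^2 + 63*q + 90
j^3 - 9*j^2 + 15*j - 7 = (j - 7)*(j - 1)^2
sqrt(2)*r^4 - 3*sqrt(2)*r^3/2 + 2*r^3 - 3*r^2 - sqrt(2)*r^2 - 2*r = r*(r - 2)*(r + sqrt(2))*(sqrt(2)*r + sqrt(2)/2)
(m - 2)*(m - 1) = m^2 - 3*m + 2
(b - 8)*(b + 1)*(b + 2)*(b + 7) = b^4 + 2*b^3 - 57*b^2 - 170*b - 112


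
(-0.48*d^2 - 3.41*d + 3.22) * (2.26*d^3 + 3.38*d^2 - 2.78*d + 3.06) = -1.0848*d^5 - 9.329*d^4 - 2.9142*d^3 + 18.8946*d^2 - 19.3862*d + 9.8532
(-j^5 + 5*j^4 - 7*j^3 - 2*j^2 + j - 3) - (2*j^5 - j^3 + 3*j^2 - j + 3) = -3*j^5 + 5*j^4 - 6*j^3 - 5*j^2 + 2*j - 6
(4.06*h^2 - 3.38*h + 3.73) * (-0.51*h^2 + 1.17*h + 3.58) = -2.0706*h^4 + 6.474*h^3 + 8.6779*h^2 - 7.7363*h + 13.3534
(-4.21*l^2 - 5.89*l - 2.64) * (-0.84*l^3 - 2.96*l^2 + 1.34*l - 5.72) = 3.5364*l^5 + 17.4092*l^4 + 14.0106*l^3 + 24.003*l^2 + 30.1532*l + 15.1008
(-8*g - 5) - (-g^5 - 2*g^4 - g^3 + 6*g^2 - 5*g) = g^5 + 2*g^4 + g^3 - 6*g^2 - 3*g - 5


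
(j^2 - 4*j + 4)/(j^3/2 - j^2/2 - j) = 2*(j - 2)/(j*(j + 1))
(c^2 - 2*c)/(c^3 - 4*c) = 1/(c + 2)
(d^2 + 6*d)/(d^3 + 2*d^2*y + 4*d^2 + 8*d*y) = (d + 6)/(d^2 + 2*d*y + 4*d + 8*y)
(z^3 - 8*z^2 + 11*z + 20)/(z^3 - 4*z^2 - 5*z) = (z - 4)/z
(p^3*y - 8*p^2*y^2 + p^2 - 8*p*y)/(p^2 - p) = (p^2*y - 8*p*y^2 + p - 8*y)/(p - 1)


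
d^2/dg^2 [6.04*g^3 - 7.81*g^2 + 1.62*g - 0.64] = 36.24*g - 15.62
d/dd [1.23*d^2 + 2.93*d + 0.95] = 2.46*d + 2.93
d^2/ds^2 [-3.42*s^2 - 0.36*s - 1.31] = -6.84000000000000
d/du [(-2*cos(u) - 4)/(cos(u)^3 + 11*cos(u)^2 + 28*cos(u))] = -(91*cos(u) + 17*cos(2*u) + cos(3*u) + 129)*sin(u)/((cos(u)^2 + 11*cos(u) + 28)^2*cos(u)^2)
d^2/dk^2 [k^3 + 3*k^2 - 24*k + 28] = 6*k + 6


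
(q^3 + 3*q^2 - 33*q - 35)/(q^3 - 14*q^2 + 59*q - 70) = (q^2 + 8*q + 7)/(q^2 - 9*q + 14)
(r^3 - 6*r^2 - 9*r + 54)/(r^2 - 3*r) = r - 3 - 18/r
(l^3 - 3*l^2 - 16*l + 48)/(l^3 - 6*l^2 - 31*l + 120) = (l^2 - 16)/(l^2 - 3*l - 40)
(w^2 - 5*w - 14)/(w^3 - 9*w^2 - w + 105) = (w + 2)/(w^2 - 2*w - 15)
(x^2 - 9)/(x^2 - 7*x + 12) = (x + 3)/(x - 4)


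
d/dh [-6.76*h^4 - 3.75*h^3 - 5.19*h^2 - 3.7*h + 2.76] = -27.04*h^3 - 11.25*h^2 - 10.38*h - 3.7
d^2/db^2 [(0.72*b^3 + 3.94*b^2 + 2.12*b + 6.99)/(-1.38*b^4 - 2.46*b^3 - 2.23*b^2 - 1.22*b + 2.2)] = (-2.74233599999999*b^9 - 45.0200159999999*b^8 - 115.40664*b^7 - 379.953192*b^6 - 787.906728*b^5 - 1206.066132*b^4 - 1083.987264*b^3 - 831.157674*b^2 - 424.394364*b - 138.913072)/(2.628072*b^12 + 14.054472*b^11 + 37.79406*b^10 + 67.279464*b^9 + 73.353906*b^8 + 36.564066*b^7 - 23.154641*b^6 - 65.450874*b^5 - 42.441984*b^4 + 1.62312800000001*b^3 + 22.55616*b^2 + 17.7144*b - 10.648)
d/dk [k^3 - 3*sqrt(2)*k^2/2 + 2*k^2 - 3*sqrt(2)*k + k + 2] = 3*k^2 - 3*sqrt(2)*k + 4*k - 3*sqrt(2) + 1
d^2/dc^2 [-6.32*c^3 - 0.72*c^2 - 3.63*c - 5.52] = -37.92*c - 1.44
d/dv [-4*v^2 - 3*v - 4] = -8*v - 3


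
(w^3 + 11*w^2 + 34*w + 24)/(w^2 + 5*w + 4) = w + 6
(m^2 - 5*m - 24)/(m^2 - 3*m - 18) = (m - 8)/(m - 6)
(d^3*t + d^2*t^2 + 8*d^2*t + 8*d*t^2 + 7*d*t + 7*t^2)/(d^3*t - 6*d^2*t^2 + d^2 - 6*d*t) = t*(d^3 + d^2*t + 8*d^2 + 8*d*t + 7*d + 7*t)/(d*(d^2*t - 6*d*t^2 + d - 6*t))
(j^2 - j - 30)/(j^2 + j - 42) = (j + 5)/(j + 7)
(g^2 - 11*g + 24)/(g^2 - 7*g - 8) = (g - 3)/(g + 1)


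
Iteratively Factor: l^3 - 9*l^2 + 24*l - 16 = (l - 1)*(l^2 - 8*l + 16) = (l - 4)*(l - 1)*(l - 4)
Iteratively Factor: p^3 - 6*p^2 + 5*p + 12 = (p - 4)*(p^2 - 2*p - 3) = (p - 4)*(p - 3)*(p + 1)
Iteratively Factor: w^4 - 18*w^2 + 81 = (w - 3)*(w^3 + 3*w^2 - 9*w - 27) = (w - 3)*(w + 3)*(w^2 - 9) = (w - 3)^2*(w + 3)*(w + 3)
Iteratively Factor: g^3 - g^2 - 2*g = (g)*(g^2 - g - 2) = g*(g + 1)*(g - 2)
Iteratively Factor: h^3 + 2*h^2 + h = (h)*(h^2 + 2*h + 1) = h*(h + 1)*(h + 1)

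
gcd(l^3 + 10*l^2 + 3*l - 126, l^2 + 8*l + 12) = l + 6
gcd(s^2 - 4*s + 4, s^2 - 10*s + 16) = s - 2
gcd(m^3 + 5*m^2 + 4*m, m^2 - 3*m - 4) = m + 1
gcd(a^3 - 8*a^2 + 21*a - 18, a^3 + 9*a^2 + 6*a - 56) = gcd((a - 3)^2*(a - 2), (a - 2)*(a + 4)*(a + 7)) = a - 2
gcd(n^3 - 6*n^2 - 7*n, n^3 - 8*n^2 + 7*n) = n^2 - 7*n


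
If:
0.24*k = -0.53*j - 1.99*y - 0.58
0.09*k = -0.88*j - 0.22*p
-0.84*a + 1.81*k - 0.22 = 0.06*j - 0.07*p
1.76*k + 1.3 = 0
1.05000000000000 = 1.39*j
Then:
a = -2.13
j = 0.76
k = -0.74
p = -2.72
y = -0.40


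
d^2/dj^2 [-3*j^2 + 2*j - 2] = -6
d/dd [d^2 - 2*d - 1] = 2*d - 2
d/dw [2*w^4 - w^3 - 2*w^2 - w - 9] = 8*w^3 - 3*w^2 - 4*w - 1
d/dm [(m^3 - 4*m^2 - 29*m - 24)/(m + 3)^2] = (m^2 + 6*m - 13)/(m^2 + 6*m + 9)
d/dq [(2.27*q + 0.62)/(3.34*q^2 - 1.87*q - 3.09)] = (7.5818*q^2 - 4.2449*q - (2.27*q + 0.62)*(6.68*q - 1.87) - 7.0143)/(-3.34*q^2 + 1.87*q + 3.09)^2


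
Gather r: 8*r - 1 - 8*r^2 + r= -8*r^2 + 9*r - 1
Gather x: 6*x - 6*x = 0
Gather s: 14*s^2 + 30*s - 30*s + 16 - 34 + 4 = 14*s^2 - 14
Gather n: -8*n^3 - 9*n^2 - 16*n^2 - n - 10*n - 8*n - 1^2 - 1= -8*n^3 - 25*n^2 - 19*n - 2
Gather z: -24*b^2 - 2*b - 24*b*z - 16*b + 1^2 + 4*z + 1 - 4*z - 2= -24*b^2 - 24*b*z - 18*b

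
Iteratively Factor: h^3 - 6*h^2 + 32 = (h + 2)*(h^2 - 8*h + 16) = (h - 4)*(h + 2)*(h - 4)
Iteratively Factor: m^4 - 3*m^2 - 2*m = (m + 1)*(m^3 - m^2 - 2*m) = (m + 1)^2*(m^2 - 2*m) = (m - 2)*(m + 1)^2*(m)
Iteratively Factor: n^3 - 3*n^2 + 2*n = (n)*(n^2 - 3*n + 2) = n*(n - 2)*(n - 1)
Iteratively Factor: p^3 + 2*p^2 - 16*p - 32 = (p + 2)*(p^2 - 16) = (p - 4)*(p + 2)*(p + 4)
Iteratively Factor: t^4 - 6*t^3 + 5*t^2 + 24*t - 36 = (t - 3)*(t^3 - 3*t^2 - 4*t + 12) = (t - 3)*(t - 2)*(t^2 - t - 6) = (t - 3)*(t - 2)*(t + 2)*(t - 3)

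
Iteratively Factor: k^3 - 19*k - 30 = (k - 5)*(k^2 + 5*k + 6) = (k - 5)*(k + 3)*(k + 2)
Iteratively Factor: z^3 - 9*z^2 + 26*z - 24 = (z - 2)*(z^2 - 7*z + 12) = (z - 4)*(z - 2)*(z - 3)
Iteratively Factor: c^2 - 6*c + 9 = (c - 3)*(c - 3)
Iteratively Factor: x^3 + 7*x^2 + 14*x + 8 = (x + 4)*(x^2 + 3*x + 2) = (x + 1)*(x + 4)*(x + 2)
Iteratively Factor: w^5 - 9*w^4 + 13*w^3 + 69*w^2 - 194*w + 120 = (w + 3)*(w^4 - 12*w^3 + 49*w^2 - 78*w + 40) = (w - 5)*(w + 3)*(w^3 - 7*w^2 + 14*w - 8) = (w - 5)*(w - 4)*(w + 3)*(w^2 - 3*w + 2) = (w - 5)*(w - 4)*(w - 1)*(w + 3)*(w - 2)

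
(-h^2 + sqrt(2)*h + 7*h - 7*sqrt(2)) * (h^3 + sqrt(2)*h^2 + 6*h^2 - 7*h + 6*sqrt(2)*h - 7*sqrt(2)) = -h^5 + h^4 + 51*h^3 - 51*h^2 - 98*h + 98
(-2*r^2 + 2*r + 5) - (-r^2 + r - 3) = -r^2 + r + 8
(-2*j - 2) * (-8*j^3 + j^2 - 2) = 16*j^4 + 14*j^3 - 2*j^2 + 4*j + 4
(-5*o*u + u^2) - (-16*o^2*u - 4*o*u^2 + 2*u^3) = 16*o^2*u + 4*o*u^2 - 5*o*u - 2*u^3 + u^2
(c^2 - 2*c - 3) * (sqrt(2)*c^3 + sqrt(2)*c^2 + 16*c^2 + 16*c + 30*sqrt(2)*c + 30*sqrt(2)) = sqrt(2)*c^5 - sqrt(2)*c^4 + 16*c^4 - 16*c^3 + 25*sqrt(2)*c^3 - 80*c^2 - 33*sqrt(2)*c^2 - 150*sqrt(2)*c - 48*c - 90*sqrt(2)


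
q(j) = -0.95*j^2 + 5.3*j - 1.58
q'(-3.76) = 12.44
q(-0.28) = -3.14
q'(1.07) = 3.27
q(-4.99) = -51.68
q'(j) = 5.3 - 1.9*j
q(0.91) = 2.46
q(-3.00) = -26.03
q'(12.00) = -17.50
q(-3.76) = -34.94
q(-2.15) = -17.37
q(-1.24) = -9.61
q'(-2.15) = 9.38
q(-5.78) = -63.95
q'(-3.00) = 11.00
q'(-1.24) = 7.66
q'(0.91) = 3.57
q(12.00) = -74.78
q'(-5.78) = 16.28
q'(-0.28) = 5.83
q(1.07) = 3.00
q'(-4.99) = 14.78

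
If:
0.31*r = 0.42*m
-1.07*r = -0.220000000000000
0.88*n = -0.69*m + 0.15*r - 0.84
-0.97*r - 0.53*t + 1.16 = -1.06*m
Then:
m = 0.15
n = -1.04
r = 0.21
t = 2.12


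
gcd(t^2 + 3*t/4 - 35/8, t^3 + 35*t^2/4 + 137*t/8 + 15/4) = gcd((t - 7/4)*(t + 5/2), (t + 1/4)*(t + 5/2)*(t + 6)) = t + 5/2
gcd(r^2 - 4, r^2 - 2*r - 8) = r + 2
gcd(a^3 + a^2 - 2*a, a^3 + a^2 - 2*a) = a^3 + a^2 - 2*a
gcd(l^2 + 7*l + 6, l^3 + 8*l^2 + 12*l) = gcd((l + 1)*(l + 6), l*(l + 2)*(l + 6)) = l + 6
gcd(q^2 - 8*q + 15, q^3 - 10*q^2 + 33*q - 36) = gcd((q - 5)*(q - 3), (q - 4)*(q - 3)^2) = q - 3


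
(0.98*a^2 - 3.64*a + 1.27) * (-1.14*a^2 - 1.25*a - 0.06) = -1.1172*a^4 + 2.9246*a^3 + 3.0434*a^2 - 1.3691*a - 0.0762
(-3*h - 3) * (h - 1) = 3 - 3*h^2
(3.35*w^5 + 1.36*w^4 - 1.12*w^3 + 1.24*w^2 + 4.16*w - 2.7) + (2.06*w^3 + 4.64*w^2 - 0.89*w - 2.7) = 3.35*w^5 + 1.36*w^4 + 0.94*w^3 + 5.88*w^2 + 3.27*w - 5.4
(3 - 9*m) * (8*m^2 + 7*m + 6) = -72*m^3 - 39*m^2 - 33*m + 18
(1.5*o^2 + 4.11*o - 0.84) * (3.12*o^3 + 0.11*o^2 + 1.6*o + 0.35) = 4.68*o^5 + 12.9882*o^4 + 0.2313*o^3 + 7.0086*o^2 + 0.0945*o - 0.294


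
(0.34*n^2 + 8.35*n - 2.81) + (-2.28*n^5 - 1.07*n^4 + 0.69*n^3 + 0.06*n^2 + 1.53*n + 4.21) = -2.28*n^5 - 1.07*n^4 + 0.69*n^3 + 0.4*n^2 + 9.88*n + 1.4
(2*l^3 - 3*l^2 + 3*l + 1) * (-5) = -10*l^3 + 15*l^2 - 15*l - 5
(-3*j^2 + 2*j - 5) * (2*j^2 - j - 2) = -6*j^4 + 7*j^3 - 6*j^2 + j + 10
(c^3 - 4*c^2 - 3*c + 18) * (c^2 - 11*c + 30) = c^5 - 15*c^4 + 71*c^3 - 69*c^2 - 288*c + 540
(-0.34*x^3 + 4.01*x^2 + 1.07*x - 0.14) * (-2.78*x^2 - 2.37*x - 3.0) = 0.9452*x^5 - 10.342*x^4 - 11.4583*x^3 - 14.1767*x^2 - 2.8782*x + 0.42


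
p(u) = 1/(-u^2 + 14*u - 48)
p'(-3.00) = 0.00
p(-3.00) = -0.01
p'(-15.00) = 0.00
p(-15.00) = 0.00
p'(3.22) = -0.04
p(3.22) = -0.08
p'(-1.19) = -0.00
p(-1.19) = -0.02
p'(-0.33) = -0.01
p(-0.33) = -0.02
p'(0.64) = -0.01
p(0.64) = -0.03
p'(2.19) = -0.02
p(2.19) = -0.05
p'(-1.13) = -0.00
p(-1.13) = -0.02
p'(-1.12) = -0.00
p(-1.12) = -0.02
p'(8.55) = 1.58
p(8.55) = -0.71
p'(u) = (2*u - 14)/(-u^2 + 14*u - 48)^2 = 2*(u - 7)/(u^2 - 14*u + 48)^2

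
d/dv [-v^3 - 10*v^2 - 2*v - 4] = -3*v^2 - 20*v - 2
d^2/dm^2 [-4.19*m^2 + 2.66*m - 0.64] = -8.38000000000000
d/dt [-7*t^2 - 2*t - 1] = -14*t - 2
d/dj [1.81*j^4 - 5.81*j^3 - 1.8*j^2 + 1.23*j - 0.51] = 7.24*j^3 - 17.43*j^2 - 3.6*j + 1.23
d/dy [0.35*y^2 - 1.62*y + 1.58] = 0.7*y - 1.62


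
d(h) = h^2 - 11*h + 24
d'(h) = 2*h - 11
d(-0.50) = 29.75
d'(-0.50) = -12.00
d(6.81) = -4.53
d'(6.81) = 2.62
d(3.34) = -1.58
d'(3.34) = -4.32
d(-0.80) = 33.44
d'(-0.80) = -12.60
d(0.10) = 22.91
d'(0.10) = -10.80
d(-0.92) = 34.97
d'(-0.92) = -12.84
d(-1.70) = 45.59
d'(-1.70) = -14.40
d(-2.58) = 59.04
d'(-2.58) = -16.16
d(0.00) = 24.00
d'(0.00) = -11.00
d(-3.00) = 66.00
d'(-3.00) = -17.00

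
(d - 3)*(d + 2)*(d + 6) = d^3 + 5*d^2 - 12*d - 36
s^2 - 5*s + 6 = (s - 3)*(s - 2)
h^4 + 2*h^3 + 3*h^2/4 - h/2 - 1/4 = (h - 1/2)*(h + 1/2)*(h + 1)^2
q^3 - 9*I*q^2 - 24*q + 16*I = (q - 4*I)^2*(q - I)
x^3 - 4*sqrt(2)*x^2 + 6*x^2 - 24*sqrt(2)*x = x*(x + 6)*(x - 4*sqrt(2))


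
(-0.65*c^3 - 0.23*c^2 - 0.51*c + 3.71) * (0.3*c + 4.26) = -0.195*c^4 - 2.838*c^3 - 1.1328*c^2 - 1.0596*c + 15.8046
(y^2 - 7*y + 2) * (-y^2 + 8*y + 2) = -y^4 + 15*y^3 - 56*y^2 + 2*y + 4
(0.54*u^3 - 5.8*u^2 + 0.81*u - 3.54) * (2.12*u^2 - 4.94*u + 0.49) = 1.1448*u^5 - 14.9636*u^4 + 30.6338*u^3 - 14.3482*u^2 + 17.8845*u - 1.7346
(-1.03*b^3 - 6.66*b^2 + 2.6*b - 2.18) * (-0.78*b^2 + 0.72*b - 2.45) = 0.8034*b^5 + 4.4532*b^4 - 4.2997*b^3 + 19.8894*b^2 - 7.9396*b + 5.341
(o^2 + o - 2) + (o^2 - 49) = 2*o^2 + o - 51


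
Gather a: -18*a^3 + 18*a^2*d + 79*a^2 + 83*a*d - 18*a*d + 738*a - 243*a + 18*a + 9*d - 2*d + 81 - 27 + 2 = -18*a^3 + a^2*(18*d + 79) + a*(65*d + 513) + 7*d + 56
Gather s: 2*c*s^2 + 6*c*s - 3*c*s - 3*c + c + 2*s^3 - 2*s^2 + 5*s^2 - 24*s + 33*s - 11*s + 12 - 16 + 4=-2*c + 2*s^3 + s^2*(2*c + 3) + s*(3*c - 2)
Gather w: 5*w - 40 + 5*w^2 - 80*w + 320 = 5*w^2 - 75*w + 280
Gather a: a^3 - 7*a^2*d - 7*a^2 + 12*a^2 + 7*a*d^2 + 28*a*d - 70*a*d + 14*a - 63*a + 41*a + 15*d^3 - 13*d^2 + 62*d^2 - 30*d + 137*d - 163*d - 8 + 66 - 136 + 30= a^3 + a^2*(5 - 7*d) + a*(7*d^2 - 42*d - 8) + 15*d^3 + 49*d^2 - 56*d - 48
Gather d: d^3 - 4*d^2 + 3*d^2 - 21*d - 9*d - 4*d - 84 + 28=d^3 - d^2 - 34*d - 56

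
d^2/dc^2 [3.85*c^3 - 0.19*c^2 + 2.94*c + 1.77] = 23.1*c - 0.38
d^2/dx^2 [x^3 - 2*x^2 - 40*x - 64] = 6*x - 4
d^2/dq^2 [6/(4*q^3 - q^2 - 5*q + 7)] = 12*((1 - 12*q)*(4*q^3 - q^2 - 5*q + 7) + (-12*q^2 + 2*q + 5)^2)/(4*q^3 - q^2 - 5*q + 7)^3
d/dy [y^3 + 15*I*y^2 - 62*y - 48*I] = 3*y^2 + 30*I*y - 62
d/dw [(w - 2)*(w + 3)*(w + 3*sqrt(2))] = 3*w^2 + 2*w + 6*sqrt(2)*w - 6 + 3*sqrt(2)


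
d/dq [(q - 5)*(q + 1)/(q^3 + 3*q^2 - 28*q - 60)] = (-q^2 - 2*q + 4)/(q^4 + 16*q^3 + 88*q^2 + 192*q + 144)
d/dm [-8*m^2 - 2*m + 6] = -16*m - 2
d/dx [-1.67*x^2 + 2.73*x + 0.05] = 2.73 - 3.34*x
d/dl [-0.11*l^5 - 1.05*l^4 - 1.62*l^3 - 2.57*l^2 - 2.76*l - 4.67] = -0.55*l^4 - 4.2*l^3 - 4.86*l^2 - 5.14*l - 2.76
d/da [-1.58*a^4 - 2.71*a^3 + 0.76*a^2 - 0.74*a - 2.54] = -6.32*a^3 - 8.13*a^2 + 1.52*a - 0.74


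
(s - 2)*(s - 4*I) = s^2 - 2*s - 4*I*s + 8*I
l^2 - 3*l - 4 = (l - 4)*(l + 1)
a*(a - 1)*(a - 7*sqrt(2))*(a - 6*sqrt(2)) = a^4 - 13*sqrt(2)*a^3 - a^3 + 13*sqrt(2)*a^2 + 84*a^2 - 84*a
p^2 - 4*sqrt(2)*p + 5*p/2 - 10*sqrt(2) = (p + 5/2)*(p - 4*sqrt(2))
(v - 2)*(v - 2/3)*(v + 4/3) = v^3 - 4*v^2/3 - 20*v/9 + 16/9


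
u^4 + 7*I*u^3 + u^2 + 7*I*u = u*(u - I)*(u + I)*(u + 7*I)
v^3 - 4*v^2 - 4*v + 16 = (v - 4)*(v - 2)*(v + 2)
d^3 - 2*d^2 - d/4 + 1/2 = (d - 2)*(d - 1/2)*(d + 1/2)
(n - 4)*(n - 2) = n^2 - 6*n + 8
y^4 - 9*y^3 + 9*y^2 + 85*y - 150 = (y - 5)^2*(y - 2)*(y + 3)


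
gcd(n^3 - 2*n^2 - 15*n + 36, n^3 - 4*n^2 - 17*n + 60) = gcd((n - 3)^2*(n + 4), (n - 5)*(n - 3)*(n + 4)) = n^2 + n - 12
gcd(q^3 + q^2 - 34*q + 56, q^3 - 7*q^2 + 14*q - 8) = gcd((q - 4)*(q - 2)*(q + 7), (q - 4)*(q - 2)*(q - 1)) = q^2 - 6*q + 8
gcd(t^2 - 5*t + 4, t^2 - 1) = t - 1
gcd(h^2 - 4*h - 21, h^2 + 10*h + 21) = h + 3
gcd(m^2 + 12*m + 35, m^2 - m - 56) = m + 7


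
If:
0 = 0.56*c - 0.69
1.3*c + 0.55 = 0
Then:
No Solution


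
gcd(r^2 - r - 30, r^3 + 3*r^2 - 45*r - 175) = r + 5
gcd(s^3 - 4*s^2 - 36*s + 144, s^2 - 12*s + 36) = s - 6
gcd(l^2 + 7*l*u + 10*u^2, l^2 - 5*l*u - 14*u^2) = l + 2*u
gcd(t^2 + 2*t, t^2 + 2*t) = t^2 + 2*t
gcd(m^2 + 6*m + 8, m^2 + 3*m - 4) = m + 4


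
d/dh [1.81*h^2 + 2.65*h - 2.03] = 3.62*h + 2.65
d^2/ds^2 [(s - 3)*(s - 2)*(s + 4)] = 6*s - 2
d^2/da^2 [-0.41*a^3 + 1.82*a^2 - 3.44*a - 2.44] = 3.64 - 2.46*a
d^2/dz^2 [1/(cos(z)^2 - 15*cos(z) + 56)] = (-4*sin(z)^4 + 3*sin(z)^2 - 3585*cos(z)/4 + 45*cos(3*z)/4 + 339)/((cos(z) - 8)^3*(cos(z) - 7)^3)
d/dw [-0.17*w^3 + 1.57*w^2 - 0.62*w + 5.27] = -0.51*w^2 + 3.14*w - 0.62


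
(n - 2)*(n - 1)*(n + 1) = n^3 - 2*n^2 - n + 2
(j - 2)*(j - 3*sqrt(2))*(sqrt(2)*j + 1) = sqrt(2)*j^3 - 5*j^2 - 2*sqrt(2)*j^2 - 3*sqrt(2)*j + 10*j + 6*sqrt(2)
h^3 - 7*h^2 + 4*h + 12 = (h - 6)*(h - 2)*(h + 1)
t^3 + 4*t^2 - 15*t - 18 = (t - 3)*(t + 1)*(t + 6)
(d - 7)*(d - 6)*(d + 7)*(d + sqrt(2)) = d^4 - 6*d^3 + sqrt(2)*d^3 - 49*d^2 - 6*sqrt(2)*d^2 - 49*sqrt(2)*d + 294*d + 294*sqrt(2)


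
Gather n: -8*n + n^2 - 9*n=n^2 - 17*n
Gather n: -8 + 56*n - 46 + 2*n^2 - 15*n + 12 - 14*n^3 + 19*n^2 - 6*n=-14*n^3 + 21*n^2 + 35*n - 42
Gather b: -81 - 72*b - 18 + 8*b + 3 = -64*b - 96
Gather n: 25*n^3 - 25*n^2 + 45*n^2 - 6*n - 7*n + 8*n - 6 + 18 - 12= 25*n^3 + 20*n^2 - 5*n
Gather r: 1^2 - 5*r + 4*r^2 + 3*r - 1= 4*r^2 - 2*r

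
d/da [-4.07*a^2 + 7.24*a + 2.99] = 7.24 - 8.14*a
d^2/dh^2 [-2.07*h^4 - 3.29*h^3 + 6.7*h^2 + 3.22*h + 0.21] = -24.84*h^2 - 19.74*h + 13.4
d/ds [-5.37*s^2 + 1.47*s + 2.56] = 1.47 - 10.74*s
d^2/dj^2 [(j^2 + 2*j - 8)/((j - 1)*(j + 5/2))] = 4*(2*j^3 - 66*j^2 - 84*j - 97)/(8*j^6 + 36*j^5 - 6*j^4 - 153*j^3 + 15*j^2 + 225*j - 125)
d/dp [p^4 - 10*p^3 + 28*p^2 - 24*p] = 4*p^3 - 30*p^2 + 56*p - 24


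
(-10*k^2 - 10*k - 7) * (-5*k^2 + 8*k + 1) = 50*k^4 - 30*k^3 - 55*k^2 - 66*k - 7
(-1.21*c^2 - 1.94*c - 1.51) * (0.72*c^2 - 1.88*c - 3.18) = -0.8712*c^4 + 0.878*c^3 + 6.4078*c^2 + 9.008*c + 4.8018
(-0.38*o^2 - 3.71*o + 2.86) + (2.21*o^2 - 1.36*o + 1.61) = 1.83*o^2 - 5.07*o + 4.47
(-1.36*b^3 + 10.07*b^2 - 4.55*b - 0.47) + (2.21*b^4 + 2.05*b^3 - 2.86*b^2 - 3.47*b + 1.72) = 2.21*b^4 + 0.69*b^3 + 7.21*b^2 - 8.02*b + 1.25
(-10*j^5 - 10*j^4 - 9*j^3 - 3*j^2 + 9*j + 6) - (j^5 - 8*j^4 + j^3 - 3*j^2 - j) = -11*j^5 - 2*j^4 - 10*j^3 + 10*j + 6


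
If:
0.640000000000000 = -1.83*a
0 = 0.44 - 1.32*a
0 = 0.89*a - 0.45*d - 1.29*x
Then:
No Solution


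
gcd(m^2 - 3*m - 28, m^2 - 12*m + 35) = m - 7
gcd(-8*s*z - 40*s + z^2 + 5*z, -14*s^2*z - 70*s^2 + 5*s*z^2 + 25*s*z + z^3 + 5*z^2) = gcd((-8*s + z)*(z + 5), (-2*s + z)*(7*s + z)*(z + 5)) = z + 5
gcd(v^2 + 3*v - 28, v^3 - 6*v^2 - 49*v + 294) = v + 7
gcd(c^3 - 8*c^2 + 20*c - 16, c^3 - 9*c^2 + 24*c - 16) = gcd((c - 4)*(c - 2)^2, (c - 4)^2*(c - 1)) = c - 4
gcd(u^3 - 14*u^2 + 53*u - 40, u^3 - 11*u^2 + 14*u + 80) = u^2 - 13*u + 40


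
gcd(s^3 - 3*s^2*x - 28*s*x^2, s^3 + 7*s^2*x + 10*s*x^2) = s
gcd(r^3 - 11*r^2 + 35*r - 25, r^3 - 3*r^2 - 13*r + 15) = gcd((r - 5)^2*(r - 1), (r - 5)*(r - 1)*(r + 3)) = r^2 - 6*r + 5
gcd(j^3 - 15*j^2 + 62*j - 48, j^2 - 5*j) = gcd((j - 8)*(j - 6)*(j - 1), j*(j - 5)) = 1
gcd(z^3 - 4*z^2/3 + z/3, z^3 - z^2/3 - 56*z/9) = z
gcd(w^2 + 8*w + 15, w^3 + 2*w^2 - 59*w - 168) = w + 3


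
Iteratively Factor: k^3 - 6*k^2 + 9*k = (k)*(k^2 - 6*k + 9) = k*(k - 3)*(k - 3)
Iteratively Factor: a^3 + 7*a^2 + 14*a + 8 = (a + 4)*(a^2 + 3*a + 2) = (a + 2)*(a + 4)*(a + 1)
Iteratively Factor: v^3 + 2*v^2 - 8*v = (v)*(v^2 + 2*v - 8) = v*(v + 4)*(v - 2)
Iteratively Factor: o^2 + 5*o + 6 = (o + 3)*(o + 2)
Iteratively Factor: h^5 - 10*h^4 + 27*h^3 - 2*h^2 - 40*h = (h - 4)*(h^4 - 6*h^3 + 3*h^2 + 10*h) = (h - 5)*(h - 4)*(h^3 - h^2 - 2*h) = (h - 5)*(h - 4)*(h - 2)*(h^2 + h) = h*(h - 5)*(h - 4)*(h - 2)*(h + 1)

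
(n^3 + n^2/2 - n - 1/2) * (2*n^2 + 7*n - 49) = 2*n^5 + 8*n^4 - 95*n^3/2 - 65*n^2/2 + 91*n/2 + 49/2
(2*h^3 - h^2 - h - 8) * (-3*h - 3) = -6*h^4 - 3*h^3 + 6*h^2 + 27*h + 24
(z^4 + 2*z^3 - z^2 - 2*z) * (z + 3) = z^5 + 5*z^4 + 5*z^3 - 5*z^2 - 6*z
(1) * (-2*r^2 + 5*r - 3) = -2*r^2 + 5*r - 3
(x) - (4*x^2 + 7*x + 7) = -4*x^2 - 6*x - 7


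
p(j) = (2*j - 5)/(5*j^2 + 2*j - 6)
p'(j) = (-10*j - 2)*(2*j - 5)/(5*j^2 + 2*j - 6)^2 + 2/(5*j^2 + 2*j - 6) = 2*(-5*j^2 + 25*j - 1)/(25*j^4 + 20*j^3 - 56*j^2 - 24*j + 36)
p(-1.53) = -3.05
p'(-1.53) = -14.57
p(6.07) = 0.04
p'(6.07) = -0.00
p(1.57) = -0.20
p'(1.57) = 0.58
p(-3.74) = -0.22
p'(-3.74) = -0.10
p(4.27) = 0.04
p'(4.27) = 0.00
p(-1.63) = -2.05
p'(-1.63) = -6.80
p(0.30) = 0.89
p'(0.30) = 0.49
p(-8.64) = -0.06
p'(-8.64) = -0.01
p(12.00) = 0.03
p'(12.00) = 0.00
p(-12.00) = -0.04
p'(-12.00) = 0.00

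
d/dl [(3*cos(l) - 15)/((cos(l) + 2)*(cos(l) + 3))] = 3*(cos(l)^2 - 10*cos(l) - 31)*sin(l)/((cos(l) + 2)^2*(cos(l) + 3)^2)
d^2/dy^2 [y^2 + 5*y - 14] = 2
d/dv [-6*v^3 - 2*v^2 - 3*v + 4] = -18*v^2 - 4*v - 3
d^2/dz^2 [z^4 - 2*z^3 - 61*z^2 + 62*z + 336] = 12*z^2 - 12*z - 122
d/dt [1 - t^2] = -2*t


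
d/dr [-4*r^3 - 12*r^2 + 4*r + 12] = -12*r^2 - 24*r + 4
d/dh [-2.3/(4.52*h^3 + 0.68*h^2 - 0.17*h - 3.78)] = (31.188*h^2 + 3.128*h - 0.391)/(4.52*h^3 + 0.68*h^2 - 0.17*h - 3.78)^2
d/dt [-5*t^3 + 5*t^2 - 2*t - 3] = -15*t^2 + 10*t - 2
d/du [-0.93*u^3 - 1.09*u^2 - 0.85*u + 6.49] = -2.79*u^2 - 2.18*u - 0.85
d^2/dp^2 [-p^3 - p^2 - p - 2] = -6*p - 2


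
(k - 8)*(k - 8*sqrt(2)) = k^2 - 8*sqrt(2)*k - 8*k + 64*sqrt(2)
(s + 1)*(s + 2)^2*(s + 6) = s^4 + 11*s^3 + 38*s^2 + 52*s + 24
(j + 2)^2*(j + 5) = j^3 + 9*j^2 + 24*j + 20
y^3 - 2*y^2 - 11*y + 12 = (y - 4)*(y - 1)*(y + 3)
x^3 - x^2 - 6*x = x*(x - 3)*(x + 2)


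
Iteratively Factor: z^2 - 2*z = (z - 2)*(z)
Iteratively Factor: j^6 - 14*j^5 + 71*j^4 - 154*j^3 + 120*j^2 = (j)*(j^5 - 14*j^4 + 71*j^3 - 154*j^2 + 120*j) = j*(j - 2)*(j^4 - 12*j^3 + 47*j^2 - 60*j) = j^2*(j - 2)*(j^3 - 12*j^2 + 47*j - 60) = j^2*(j - 4)*(j - 2)*(j^2 - 8*j + 15) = j^2*(j - 4)*(j - 3)*(j - 2)*(j - 5)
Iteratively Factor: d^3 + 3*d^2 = (d + 3)*(d^2) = d*(d + 3)*(d)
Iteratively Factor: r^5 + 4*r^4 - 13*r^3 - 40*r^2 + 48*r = (r + 4)*(r^4 - 13*r^2 + 12*r) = (r - 1)*(r + 4)*(r^3 + r^2 - 12*r) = (r - 1)*(r + 4)^2*(r^2 - 3*r) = r*(r - 1)*(r + 4)^2*(r - 3)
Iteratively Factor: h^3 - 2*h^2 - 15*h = (h)*(h^2 - 2*h - 15) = h*(h - 5)*(h + 3)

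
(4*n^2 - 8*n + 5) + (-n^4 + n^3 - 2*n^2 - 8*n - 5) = -n^4 + n^3 + 2*n^2 - 16*n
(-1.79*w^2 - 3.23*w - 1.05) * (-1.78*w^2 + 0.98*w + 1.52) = 3.1862*w^4 + 3.9952*w^3 - 4.0172*w^2 - 5.9386*w - 1.596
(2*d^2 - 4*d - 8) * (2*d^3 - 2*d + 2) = 4*d^5 - 8*d^4 - 20*d^3 + 12*d^2 + 8*d - 16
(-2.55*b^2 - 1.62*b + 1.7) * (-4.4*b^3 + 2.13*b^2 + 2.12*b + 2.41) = 11.22*b^5 + 1.6965*b^4 - 16.3366*b^3 - 5.9589*b^2 - 0.3002*b + 4.097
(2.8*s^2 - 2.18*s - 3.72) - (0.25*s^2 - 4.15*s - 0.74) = 2.55*s^2 + 1.97*s - 2.98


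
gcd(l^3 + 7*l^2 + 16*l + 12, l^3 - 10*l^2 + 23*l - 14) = 1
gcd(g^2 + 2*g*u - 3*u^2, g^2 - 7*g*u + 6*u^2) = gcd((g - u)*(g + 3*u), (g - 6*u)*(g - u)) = -g + u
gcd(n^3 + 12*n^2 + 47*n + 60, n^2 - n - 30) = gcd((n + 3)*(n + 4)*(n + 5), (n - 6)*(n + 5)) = n + 5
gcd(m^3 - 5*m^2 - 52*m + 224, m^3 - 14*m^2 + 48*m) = m - 8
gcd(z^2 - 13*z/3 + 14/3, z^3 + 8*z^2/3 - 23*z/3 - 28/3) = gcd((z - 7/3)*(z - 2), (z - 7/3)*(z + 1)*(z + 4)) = z - 7/3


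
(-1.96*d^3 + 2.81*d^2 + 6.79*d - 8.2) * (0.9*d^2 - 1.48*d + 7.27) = -1.764*d^5 + 5.4298*d^4 - 12.297*d^3 + 2.9995*d^2 + 61.4993*d - 59.614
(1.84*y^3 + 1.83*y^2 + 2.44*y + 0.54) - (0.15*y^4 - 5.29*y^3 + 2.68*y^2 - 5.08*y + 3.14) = -0.15*y^4 + 7.13*y^3 - 0.85*y^2 + 7.52*y - 2.6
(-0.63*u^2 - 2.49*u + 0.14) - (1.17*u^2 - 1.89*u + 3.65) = -1.8*u^2 - 0.6*u - 3.51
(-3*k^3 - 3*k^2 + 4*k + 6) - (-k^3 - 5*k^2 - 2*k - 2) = -2*k^3 + 2*k^2 + 6*k + 8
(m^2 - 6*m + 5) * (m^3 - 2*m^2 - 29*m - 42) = m^5 - 8*m^4 - 12*m^3 + 122*m^2 + 107*m - 210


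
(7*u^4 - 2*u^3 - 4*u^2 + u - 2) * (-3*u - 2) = -21*u^5 - 8*u^4 + 16*u^3 + 5*u^2 + 4*u + 4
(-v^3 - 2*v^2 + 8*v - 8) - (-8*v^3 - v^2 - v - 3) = 7*v^3 - v^2 + 9*v - 5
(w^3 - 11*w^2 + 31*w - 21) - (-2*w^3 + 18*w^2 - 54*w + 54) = 3*w^3 - 29*w^2 + 85*w - 75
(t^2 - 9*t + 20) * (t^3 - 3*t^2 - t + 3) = t^5 - 12*t^4 + 46*t^3 - 48*t^2 - 47*t + 60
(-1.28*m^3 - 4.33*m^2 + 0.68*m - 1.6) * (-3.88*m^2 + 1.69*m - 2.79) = 4.9664*m^5 + 14.6372*m^4 - 6.3849*m^3 + 19.4379*m^2 - 4.6012*m + 4.464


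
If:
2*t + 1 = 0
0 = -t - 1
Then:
No Solution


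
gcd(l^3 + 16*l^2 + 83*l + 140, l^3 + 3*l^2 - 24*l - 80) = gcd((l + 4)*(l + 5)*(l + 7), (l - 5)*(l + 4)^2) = l + 4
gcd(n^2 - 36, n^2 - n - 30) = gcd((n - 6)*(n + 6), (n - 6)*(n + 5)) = n - 6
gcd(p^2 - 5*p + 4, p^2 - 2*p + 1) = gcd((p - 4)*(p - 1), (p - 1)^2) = p - 1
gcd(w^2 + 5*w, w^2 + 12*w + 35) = w + 5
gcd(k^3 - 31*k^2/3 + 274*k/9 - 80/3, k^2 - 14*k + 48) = k - 6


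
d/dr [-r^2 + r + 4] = 1 - 2*r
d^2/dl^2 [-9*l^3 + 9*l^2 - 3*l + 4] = 18 - 54*l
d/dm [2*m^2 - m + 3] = 4*m - 1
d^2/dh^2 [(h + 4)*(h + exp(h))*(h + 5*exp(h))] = 6*h^2*exp(h) + 20*h*exp(2*h) + 48*h*exp(h) + 6*h + 100*exp(2*h) + 60*exp(h) + 8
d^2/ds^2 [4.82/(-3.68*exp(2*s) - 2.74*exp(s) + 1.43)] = (-4.82*(7.36*exp(s) + 2.74)*(14.72*exp(s) + 5.48)*exp(s) + (70.9504*exp(s) + 13.2068)*(3.68*exp(2*s) + 2.74*exp(s) - 1.43))*exp(s)/(3.68*exp(2*s) + 2.74*exp(s) - 1.43)^3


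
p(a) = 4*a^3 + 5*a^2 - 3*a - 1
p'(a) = 12*a^2 + 10*a - 3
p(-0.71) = 2.22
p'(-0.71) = -4.05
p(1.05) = 5.99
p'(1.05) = 20.73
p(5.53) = 811.76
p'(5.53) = 419.27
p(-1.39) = 2.09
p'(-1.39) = 6.29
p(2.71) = 107.20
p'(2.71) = 112.23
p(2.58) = 93.24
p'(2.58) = 102.68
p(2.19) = 58.42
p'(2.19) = 76.45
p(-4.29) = -211.92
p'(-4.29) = 174.95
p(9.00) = 3293.00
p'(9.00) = 1059.00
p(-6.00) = -667.00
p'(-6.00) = 369.00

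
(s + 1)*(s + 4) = s^2 + 5*s + 4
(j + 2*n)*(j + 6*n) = j^2 + 8*j*n + 12*n^2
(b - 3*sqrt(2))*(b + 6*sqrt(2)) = b^2 + 3*sqrt(2)*b - 36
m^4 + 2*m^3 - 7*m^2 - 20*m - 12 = (m - 3)*(m + 1)*(m + 2)^2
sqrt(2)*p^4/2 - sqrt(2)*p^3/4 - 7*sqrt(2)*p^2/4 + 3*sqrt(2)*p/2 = p*(p - 3/2)*(p - 1)*(sqrt(2)*p/2 + sqrt(2))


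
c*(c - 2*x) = c^2 - 2*c*x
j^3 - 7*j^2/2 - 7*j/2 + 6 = (j - 4)*(j - 1)*(j + 3/2)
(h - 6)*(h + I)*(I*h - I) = I*h^3 - h^2 - 7*I*h^2 + 7*h + 6*I*h - 6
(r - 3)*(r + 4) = r^2 + r - 12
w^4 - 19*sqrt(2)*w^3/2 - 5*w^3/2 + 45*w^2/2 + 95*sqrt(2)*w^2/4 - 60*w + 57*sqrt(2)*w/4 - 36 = (w - 3)*(w + 1/2)*(w - 8*sqrt(2))*(w - 3*sqrt(2)/2)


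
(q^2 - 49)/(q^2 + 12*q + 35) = (q - 7)/(q + 5)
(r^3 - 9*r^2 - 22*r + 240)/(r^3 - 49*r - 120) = (r - 6)/(r + 3)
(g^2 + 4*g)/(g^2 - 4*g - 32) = g/(g - 8)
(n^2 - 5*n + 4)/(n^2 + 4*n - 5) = (n - 4)/(n + 5)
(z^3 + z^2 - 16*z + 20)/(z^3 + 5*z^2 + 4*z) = (z^3 + z^2 - 16*z + 20)/(z*(z^2 + 5*z + 4))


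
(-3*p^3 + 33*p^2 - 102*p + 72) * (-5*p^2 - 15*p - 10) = 15*p^5 - 120*p^4 + 45*p^3 + 840*p^2 - 60*p - 720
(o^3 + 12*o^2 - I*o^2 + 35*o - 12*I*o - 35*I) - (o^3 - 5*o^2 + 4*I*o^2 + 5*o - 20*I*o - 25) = 17*o^2 - 5*I*o^2 + 30*o + 8*I*o + 25 - 35*I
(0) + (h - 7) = h - 7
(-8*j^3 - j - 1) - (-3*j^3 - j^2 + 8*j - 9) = -5*j^3 + j^2 - 9*j + 8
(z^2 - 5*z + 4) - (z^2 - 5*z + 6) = -2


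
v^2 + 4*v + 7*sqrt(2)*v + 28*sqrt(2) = (v + 4)*(v + 7*sqrt(2))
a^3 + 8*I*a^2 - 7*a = a*(a + I)*(a + 7*I)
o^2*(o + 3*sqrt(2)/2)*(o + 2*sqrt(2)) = o^4 + 7*sqrt(2)*o^3/2 + 6*o^2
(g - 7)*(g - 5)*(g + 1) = g^3 - 11*g^2 + 23*g + 35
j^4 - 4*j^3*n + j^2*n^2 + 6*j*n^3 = j*(j - 3*n)*(j - 2*n)*(j + n)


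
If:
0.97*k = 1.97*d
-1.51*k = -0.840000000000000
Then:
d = 0.27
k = 0.56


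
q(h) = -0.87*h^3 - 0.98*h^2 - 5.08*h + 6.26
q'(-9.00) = -198.85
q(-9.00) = 606.83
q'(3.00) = -34.45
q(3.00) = -41.29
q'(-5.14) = -63.96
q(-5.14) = 124.62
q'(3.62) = -46.38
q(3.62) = -66.24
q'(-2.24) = -13.79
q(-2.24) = 22.50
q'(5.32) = -89.38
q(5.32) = -179.50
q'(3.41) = -42.11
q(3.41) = -56.96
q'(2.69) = -29.24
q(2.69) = -31.43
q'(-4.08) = -40.53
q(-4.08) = 69.76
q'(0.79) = -8.26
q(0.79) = 1.21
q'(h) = -2.61*h^2 - 1.96*h - 5.08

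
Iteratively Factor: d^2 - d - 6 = (d - 3)*(d + 2)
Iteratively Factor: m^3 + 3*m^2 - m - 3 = (m + 3)*(m^2 - 1) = (m + 1)*(m + 3)*(m - 1)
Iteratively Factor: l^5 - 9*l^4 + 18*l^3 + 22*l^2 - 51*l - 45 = (l - 5)*(l^4 - 4*l^3 - 2*l^2 + 12*l + 9) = (l - 5)*(l - 3)*(l^3 - l^2 - 5*l - 3) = (l - 5)*(l - 3)*(l + 1)*(l^2 - 2*l - 3) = (l - 5)*(l - 3)*(l + 1)^2*(l - 3)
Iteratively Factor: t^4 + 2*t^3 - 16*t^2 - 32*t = (t)*(t^3 + 2*t^2 - 16*t - 32) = t*(t - 4)*(t^2 + 6*t + 8) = t*(t - 4)*(t + 2)*(t + 4)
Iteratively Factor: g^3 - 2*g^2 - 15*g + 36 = (g + 4)*(g^2 - 6*g + 9) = (g - 3)*(g + 4)*(g - 3)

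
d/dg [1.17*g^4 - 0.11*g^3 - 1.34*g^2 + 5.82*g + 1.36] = 4.68*g^3 - 0.33*g^2 - 2.68*g + 5.82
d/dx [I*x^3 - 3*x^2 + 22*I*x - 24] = 3*I*x^2 - 6*x + 22*I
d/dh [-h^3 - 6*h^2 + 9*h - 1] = -3*h^2 - 12*h + 9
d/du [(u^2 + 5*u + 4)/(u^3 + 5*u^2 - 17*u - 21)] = (-u^2 - 8*u - 37)/(u^4 + 8*u^3 - 26*u^2 - 168*u + 441)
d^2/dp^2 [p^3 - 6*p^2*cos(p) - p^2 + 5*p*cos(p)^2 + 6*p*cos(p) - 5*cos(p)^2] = 6*p^2*cos(p) + 24*p*sin(p) - 6*p*cos(p) - 10*p*cos(2*p) + 6*p - 12*sqrt(2)*sin(p + pi/4) + 10*sqrt(2)*cos(2*p + pi/4) - 2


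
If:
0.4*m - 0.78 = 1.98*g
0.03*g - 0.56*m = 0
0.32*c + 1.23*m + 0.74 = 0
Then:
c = -2.23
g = -0.40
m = -0.02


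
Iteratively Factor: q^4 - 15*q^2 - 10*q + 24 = (q - 1)*(q^3 + q^2 - 14*q - 24) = (q - 1)*(q + 2)*(q^2 - q - 12) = (q - 4)*(q - 1)*(q + 2)*(q + 3)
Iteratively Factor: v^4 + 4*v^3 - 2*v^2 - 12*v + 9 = (v + 3)*(v^3 + v^2 - 5*v + 3) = (v - 1)*(v + 3)*(v^2 + 2*v - 3) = (v - 1)^2*(v + 3)*(v + 3)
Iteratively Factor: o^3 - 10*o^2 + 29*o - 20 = (o - 1)*(o^2 - 9*o + 20) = (o - 5)*(o - 1)*(o - 4)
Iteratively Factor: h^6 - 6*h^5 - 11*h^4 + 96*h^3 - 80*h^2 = (h)*(h^5 - 6*h^4 - 11*h^3 + 96*h^2 - 80*h) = h*(h - 4)*(h^4 - 2*h^3 - 19*h^2 + 20*h) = h^2*(h - 4)*(h^3 - 2*h^2 - 19*h + 20) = h^2*(h - 4)*(h + 4)*(h^2 - 6*h + 5) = h^2*(h - 4)*(h - 1)*(h + 4)*(h - 5)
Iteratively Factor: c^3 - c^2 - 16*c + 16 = (c - 4)*(c^2 + 3*c - 4) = (c - 4)*(c - 1)*(c + 4)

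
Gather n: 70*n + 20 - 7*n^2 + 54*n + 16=-7*n^2 + 124*n + 36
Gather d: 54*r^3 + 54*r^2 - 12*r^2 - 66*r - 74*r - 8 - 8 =54*r^3 + 42*r^2 - 140*r - 16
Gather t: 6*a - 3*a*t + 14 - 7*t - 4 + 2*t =6*a + t*(-3*a - 5) + 10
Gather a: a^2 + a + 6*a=a^2 + 7*a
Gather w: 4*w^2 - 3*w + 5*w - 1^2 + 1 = 4*w^2 + 2*w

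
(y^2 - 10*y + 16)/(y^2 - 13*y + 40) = (y - 2)/(y - 5)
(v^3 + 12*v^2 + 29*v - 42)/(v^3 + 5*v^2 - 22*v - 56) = (v^2 + 5*v - 6)/(v^2 - 2*v - 8)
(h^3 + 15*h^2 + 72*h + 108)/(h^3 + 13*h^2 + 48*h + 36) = (h + 3)/(h + 1)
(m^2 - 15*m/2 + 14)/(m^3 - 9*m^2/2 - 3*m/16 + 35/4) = 8*(2*m - 7)/(16*m^2 - 8*m - 35)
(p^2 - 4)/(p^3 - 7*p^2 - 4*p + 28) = 1/(p - 7)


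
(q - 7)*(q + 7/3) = q^2 - 14*q/3 - 49/3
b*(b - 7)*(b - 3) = b^3 - 10*b^2 + 21*b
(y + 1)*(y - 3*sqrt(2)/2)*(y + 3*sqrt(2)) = y^3 + y^2 + 3*sqrt(2)*y^2/2 - 9*y + 3*sqrt(2)*y/2 - 9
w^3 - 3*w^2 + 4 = (w - 2)^2*(w + 1)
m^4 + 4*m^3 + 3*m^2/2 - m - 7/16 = (m - 1/2)*(m + 1/2)^2*(m + 7/2)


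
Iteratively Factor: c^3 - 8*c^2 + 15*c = (c - 3)*(c^2 - 5*c) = (c - 5)*(c - 3)*(c)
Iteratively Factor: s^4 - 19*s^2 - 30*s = (s)*(s^3 - 19*s - 30) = s*(s + 2)*(s^2 - 2*s - 15) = s*(s + 2)*(s + 3)*(s - 5)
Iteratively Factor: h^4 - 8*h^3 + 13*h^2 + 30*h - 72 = (h - 3)*(h^3 - 5*h^2 - 2*h + 24) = (h - 4)*(h - 3)*(h^2 - h - 6) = (h - 4)*(h - 3)*(h + 2)*(h - 3)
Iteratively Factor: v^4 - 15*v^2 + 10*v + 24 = (v + 4)*(v^3 - 4*v^2 + v + 6) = (v - 3)*(v + 4)*(v^2 - v - 2) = (v - 3)*(v + 1)*(v + 4)*(v - 2)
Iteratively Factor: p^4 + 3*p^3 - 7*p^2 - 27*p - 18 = (p + 2)*(p^3 + p^2 - 9*p - 9) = (p + 2)*(p + 3)*(p^2 - 2*p - 3) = (p + 1)*(p + 2)*(p + 3)*(p - 3)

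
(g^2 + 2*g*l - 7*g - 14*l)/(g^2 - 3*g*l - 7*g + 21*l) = (g + 2*l)/(g - 3*l)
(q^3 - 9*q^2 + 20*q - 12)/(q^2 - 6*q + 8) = (q^2 - 7*q + 6)/(q - 4)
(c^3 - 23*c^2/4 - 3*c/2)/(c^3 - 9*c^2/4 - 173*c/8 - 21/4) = 2*c/(2*c + 7)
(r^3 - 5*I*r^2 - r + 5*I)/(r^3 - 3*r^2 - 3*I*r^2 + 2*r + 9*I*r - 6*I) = (r^2 + r*(1 - 5*I) - 5*I)/(r^2 - r*(2 + 3*I) + 6*I)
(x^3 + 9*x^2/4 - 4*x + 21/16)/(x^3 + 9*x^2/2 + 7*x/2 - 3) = (8*x^2 + 22*x - 21)/(8*(x^2 + 5*x + 6))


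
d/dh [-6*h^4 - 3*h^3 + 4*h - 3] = -24*h^3 - 9*h^2 + 4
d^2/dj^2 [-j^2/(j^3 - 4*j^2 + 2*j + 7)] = 2*(-j^6 + 6*j^4 + 41*j^3 - 84*j^2 - 49)/(j^9 - 12*j^8 + 54*j^7 - 91*j^6 - 60*j^5 + 372*j^4 - 181*j^3 - 504*j^2 + 294*j + 343)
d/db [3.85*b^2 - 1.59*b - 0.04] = 7.7*b - 1.59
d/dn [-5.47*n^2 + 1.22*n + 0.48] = 1.22 - 10.94*n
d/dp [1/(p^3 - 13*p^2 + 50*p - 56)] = (-3*p^2 + 26*p - 50)/(p^3 - 13*p^2 + 50*p - 56)^2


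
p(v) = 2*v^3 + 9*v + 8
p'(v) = 6*v^2 + 9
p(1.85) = 37.31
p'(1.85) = 29.54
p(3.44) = 120.38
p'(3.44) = 80.00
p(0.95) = 18.26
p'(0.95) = 14.42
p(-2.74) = -57.80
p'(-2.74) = 54.05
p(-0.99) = -2.85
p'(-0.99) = 14.88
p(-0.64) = 1.72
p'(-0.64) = 11.46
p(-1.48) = -11.80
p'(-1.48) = 22.14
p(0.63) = 14.17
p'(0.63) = 11.38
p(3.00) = 89.00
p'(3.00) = 63.00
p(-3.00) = -73.00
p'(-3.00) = 63.00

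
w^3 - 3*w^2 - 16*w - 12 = (w - 6)*(w + 1)*(w + 2)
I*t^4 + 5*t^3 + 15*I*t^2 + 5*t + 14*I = (t - 7*I)*(t + I)*(t + 2*I)*(I*t + 1)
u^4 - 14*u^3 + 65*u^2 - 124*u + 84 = (u - 7)*(u - 3)*(u - 2)^2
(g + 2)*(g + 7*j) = g^2 + 7*g*j + 2*g + 14*j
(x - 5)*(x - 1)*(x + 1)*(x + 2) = x^4 - 3*x^3 - 11*x^2 + 3*x + 10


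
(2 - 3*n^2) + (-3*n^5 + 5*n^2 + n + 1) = -3*n^5 + 2*n^2 + n + 3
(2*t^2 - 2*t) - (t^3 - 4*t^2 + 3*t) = -t^3 + 6*t^2 - 5*t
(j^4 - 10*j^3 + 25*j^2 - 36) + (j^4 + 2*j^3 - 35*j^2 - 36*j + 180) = 2*j^4 - 8*j^3 - 10*j^2 - 36*j + 144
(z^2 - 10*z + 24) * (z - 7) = z^3 - 17*z^2 + 94*z - 168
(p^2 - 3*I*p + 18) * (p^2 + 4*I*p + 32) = p^4 + I*p^3 + 62*p^2 - 24*I*p + 576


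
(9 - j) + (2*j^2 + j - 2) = 2*j^2 + 7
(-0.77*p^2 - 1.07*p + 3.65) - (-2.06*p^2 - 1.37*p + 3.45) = 1.29*p^2 + 0.3*p + 0.2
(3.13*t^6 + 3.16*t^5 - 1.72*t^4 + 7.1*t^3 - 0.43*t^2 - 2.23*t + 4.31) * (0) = 0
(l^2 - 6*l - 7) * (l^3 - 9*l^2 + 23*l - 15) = l^5 - 15*l^4 + 70*l^3 - 90*l^2 - 71*l + 105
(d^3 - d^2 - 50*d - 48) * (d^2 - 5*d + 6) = d^5 - 6*d^4 - 39*d^3 + 196*d^2 - 60*d - 288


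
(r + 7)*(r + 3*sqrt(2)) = r^2 + 3*sqrt(2)*r + 7*r + 21*sqrt(2)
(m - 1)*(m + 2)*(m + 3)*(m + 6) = m^4 + 10*m^3 + 25*m^2 - 36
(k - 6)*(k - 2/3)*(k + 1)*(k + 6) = k^4 + k^3/3 - 110*k^2/3 - 12*k + 24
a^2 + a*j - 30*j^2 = (a - 5*j)*(a + 6*j)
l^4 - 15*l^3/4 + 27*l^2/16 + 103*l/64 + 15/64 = (l - 3)*(l - 5/4)*(l + 1/4)^2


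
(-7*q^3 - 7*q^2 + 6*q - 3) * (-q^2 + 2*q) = 7*q^5 - 7*q^4 - 20*q^3 + 15*q^2 - 6*q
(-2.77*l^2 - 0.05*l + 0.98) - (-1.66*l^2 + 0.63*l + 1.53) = -1.11*l^2 - 0.68*l - 0.55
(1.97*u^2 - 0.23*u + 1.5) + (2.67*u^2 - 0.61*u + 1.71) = 4.64*u^2 - 0.84*u + 3.21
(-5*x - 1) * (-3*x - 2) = 15*x^2 + 13*x + 2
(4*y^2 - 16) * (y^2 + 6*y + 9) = 4*y^4 + 24*y^3 + 20*y^2 - 96*y - 144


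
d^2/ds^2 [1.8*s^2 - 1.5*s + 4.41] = 3.60000000000000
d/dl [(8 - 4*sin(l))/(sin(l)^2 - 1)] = 4*(sin(l)^2 - 4*sin(l) + 1)/cos(l)^3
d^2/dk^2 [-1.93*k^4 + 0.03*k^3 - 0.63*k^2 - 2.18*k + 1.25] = -23.16*k^2 + 0.18*k - 1.26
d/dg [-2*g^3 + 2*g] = 2 - 6*g^2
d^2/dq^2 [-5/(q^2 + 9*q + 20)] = 10*(q^2 + 9*q - (2*q + 9)^2 + 20)/(q^2 + 9*q + 20)^3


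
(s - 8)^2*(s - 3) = s^3 - 19*s^2 + 112*s - 192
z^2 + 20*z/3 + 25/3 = (z + 5/3)*(z + 5)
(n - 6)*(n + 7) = n^2 + n - 42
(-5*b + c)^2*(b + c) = 25*b^3 + 15*b^2*c - 9*b*c^2 + c^3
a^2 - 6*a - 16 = (a - 8)*(a + 2)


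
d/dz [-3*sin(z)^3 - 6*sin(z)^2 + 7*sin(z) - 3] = (-9*sin(z)^2 - 12*sin(z) + 7)*cos(z)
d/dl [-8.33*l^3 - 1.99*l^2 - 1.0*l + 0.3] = -24.99*l^2 - 3.98*l - 1.0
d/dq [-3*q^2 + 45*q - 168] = 45 - 6*q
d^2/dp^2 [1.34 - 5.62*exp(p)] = -5.62*exp(p)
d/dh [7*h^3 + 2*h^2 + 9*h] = 21*h^2 + 4*h + 9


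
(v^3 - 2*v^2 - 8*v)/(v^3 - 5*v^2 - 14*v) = (v - 4)/(v - 7)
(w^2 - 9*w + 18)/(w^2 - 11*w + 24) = (w - 6)/(w - 8)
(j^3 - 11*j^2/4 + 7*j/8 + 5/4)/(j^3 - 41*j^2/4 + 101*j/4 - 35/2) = (j + 1/2)/(j - 7)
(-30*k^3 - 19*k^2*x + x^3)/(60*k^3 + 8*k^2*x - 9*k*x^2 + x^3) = (3*k + x)/(-6*k + x)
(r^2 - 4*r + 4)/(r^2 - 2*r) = (r - 2)/r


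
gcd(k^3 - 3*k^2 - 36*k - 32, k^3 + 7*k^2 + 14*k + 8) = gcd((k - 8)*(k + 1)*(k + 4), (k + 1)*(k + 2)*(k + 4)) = k^2 + 5*k + 4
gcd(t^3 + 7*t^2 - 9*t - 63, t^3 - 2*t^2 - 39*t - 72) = t + 3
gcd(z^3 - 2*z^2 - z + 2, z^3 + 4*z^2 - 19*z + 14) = z^2 - 3*z + 2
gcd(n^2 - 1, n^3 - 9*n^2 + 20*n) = 1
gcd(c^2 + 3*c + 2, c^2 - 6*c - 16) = c + 2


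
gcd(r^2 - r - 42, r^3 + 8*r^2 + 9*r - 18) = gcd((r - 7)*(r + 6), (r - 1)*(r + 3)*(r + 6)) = r + 6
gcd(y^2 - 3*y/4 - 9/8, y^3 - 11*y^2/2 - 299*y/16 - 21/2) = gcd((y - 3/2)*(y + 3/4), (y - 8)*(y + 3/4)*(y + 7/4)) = y + 3/4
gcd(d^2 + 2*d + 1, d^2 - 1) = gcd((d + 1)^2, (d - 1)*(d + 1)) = d + 1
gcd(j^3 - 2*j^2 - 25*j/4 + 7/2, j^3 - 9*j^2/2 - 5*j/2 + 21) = j^2 - 3*j/2 - 7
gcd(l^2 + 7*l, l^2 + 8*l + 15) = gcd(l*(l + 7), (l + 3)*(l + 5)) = 1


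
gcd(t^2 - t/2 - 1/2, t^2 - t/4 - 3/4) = t - 1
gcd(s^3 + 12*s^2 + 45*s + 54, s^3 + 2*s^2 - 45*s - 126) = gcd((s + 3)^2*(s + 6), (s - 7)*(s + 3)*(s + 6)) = s^2 + 9*s + 18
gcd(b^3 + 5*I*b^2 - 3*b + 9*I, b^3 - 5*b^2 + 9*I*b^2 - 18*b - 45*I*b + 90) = b + 3*I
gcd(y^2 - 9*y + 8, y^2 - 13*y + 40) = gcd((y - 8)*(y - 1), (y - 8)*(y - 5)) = y - 8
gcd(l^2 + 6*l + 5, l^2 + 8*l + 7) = l + 1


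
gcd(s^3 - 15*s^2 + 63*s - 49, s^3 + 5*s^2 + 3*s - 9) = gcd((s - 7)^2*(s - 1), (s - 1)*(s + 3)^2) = s - 1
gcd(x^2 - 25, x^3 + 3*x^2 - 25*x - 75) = x^2 - 25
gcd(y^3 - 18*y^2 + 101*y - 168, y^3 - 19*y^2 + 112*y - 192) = y^2 - 11*y + 24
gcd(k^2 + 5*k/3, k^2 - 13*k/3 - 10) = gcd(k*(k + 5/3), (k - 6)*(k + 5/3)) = k + 5/3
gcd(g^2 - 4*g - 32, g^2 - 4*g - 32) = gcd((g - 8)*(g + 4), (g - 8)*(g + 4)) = g^2 - 4*g - 32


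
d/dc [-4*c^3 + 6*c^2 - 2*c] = -12*c^2 + 12*c - 2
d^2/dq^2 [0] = 0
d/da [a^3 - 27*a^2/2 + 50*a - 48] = 3*a^2 - 27*a + 50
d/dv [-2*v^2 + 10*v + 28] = 10 - 4*v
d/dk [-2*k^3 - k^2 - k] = -6*k^2 - 2*k - 1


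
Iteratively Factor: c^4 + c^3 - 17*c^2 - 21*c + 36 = (c - 4)*(c^3 + 5*c^2 + 3*c - 9) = (c - 4)*(c + 3)*(c^2 + 2*c - 3) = (c - 4)*(c + 3)^2*(c - 1)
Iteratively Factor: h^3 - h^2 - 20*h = (h + 4)*(h^2 - 5*h) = h*(h + 4)*(h - 5)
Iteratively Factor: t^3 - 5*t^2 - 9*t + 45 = (t - 3)*(t^2 - 2*t - 15) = (t - 3)*(t + 3)*(t - 5)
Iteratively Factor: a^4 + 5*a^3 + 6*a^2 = (a)*(a^3 + 5*a^2 + 6*a) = a*(a + 2)*(a^2 + 3*a) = a^2*(a + 2)*(a + 3)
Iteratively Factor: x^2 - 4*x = (x)*(x - 4)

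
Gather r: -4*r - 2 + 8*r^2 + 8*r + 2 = 8*r^2 + 4*r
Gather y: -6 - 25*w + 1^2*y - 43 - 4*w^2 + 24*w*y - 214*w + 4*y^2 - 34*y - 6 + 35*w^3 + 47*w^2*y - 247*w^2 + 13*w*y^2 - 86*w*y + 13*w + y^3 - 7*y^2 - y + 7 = 35*w^3 - 251*w^2 - 226*w + y^3 + y^2*(13*w - 3) + y*(47*w^2 - 62*w - 34) - 48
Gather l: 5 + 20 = 25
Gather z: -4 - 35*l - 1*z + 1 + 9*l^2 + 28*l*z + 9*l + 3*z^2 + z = 9*l^2 + 28*l*z - 26*l + 3*z^2 - 3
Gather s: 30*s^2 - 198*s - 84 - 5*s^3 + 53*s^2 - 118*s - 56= -5*s^3 + 83*s^2 - 316*s - 140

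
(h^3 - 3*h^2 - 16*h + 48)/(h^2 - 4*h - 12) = (-h^3 + 3*h^2 + 16*h - 48)/(-h^2 + 4*h + 12)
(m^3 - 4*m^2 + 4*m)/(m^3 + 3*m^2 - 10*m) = (m - 2)/(m + 5)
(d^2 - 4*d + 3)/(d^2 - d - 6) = (d - 1)/(d + 2)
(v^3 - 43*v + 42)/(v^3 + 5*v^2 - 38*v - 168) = (v - 1)/(v + 4)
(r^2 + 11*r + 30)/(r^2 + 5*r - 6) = (r + 5)/(r - 1)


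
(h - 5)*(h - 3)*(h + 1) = h^3 - 7*h^2 + 7*h + 15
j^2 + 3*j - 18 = (j - 3)*(j + 6)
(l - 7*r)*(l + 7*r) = l^2 - 49*r^2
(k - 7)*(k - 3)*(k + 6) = k^3 - 4*k^2 - 39*k + 126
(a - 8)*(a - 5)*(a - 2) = a^3 - 15*a^2 + 66*a - 80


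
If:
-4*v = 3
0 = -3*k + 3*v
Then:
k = -3/4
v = -3/4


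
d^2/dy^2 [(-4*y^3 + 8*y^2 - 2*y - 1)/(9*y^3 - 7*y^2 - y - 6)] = 22*(36*y^6 - 54*y^5 - 108*y^4 + 320*y^3 - 168*y^2 - 33*y + 31)/(729*y^9 - 1701*y^8 + 1080*y^7 - 1423*y^6 + 2148*y^5 - 579*y^4 + 719*y^3 - 774*y^2 - 108*y - 216)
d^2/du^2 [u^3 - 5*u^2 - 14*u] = 6*u - 10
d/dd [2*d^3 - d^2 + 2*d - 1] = 6*d^2 - 2*d + 2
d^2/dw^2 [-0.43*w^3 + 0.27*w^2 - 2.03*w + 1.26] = 0.54 - 2.58*w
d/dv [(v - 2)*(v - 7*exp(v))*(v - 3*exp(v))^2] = (v - 3*exp(v))*(-2*(v - 2)*(v - 7*exp(v))*(3*exp(v) - 1) - (v - 2)*(v - 3*exp(v))*(7*exp(v) - 1) + (v - 7*exp(v))*(v - 3*exp(v)))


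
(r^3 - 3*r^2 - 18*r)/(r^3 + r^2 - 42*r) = (r + 3)/(r + 7)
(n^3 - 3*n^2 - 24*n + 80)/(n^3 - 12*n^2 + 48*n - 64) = (n + 5)/(n - 4)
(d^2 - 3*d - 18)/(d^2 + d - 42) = (d + 3)/(d + 7)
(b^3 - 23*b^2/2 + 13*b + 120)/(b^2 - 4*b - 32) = (b^2 - 7*b/2 - 15)/(b + 4)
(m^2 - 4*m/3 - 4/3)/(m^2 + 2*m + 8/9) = 3*(m - 2)/(3*m + 4)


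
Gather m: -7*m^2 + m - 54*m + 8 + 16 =-7*m^2 - 53*m + 24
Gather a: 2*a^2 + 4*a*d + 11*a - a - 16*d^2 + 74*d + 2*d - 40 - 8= 2*a^2 + a*(4*d + 10) - 16*d^2 + 76*d - 48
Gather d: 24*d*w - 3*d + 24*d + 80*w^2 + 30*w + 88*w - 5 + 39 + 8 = d*(24*w + 21) + 80*w^2 + 118*w + 42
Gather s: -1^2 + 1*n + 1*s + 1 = n + s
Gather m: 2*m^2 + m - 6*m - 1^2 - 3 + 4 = 2*m^2 - 5*m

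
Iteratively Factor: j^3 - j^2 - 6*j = (j + 2)*(j^2 - 3*j) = (j - 3)*(j + 2)*(j)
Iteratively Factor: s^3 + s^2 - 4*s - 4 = (s - 2)*(s^2 + 3*s + 2) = (s - 2)*(s + 2)*(s + 1)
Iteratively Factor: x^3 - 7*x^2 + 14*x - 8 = (x - 2)*(x^2 - 5*x + 4) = (x - 2)*(x - 1)*(x - 4)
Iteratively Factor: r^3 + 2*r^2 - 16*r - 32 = (r + 4)*(r^2 - 2*r - 8) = (r + 2)*(r + 4)*(r - 4)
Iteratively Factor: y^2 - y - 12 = (y - 4)*(y + 3)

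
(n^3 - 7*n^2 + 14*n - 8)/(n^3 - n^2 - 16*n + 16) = (n - 2)/(n + 4)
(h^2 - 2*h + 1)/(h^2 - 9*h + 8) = (h - 1)/(h - 8)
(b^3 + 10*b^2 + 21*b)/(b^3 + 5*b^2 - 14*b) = (b + 3)/(b - 2)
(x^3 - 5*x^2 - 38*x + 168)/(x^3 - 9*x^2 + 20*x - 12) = (x^3 - 5*x^2 - 38*x + 168)/(x^3 - 9*x^2 + 20*x - 12)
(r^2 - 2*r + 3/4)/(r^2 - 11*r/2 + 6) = (r - 1/2)/(r - 4)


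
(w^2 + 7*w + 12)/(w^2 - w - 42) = (w^2 + 7*w + 12)/(w^2 - w - 42)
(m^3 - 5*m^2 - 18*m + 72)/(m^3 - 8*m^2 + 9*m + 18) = (m + 4)/(m + 1)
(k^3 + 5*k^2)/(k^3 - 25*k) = k/(k - 5)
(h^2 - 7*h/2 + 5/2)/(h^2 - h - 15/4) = 2*(h - 1)/(2*h + 3)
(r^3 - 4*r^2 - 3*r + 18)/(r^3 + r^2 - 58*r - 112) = (r^2 - 6*r + 9)/(r^2 - r - 56)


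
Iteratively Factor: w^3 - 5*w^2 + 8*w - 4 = (w - 2)*(w^2 - 3*w + 2) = (w - 2)^2*(w - 1)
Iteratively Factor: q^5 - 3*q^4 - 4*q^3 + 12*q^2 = (q - 3)*(q^4 - 4*q^2) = (q - 3)*(q - 2)*(q^3 + 2*q^2) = (q - 3)*(q - 2)*(q + 2)*(q^2) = q*(q - 3)*(q - 2)*(q + 2)*(q)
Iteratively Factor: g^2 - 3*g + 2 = (g - 2)*(g - 1)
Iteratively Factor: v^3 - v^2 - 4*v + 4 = (v - 1)*(v^2 - 4) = (v - 2)*(v - 1)*(v + 2)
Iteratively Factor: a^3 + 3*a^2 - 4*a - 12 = (a + 3)*(a^2 - 4) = (a - 2)*(a + 3)*(a + 2)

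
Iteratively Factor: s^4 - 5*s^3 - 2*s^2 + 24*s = (s - 3)*(s^3 - 2*s^2 - 8*s) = (s - 3)*(s + 2)*(s^2 - 4*s) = s*(s - 3)*(s + 2)*(s - 4)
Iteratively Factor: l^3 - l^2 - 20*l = (l - 5)*(l^2 + 4*l) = l*(l - 5)*(l + 4)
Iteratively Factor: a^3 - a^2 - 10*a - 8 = (a - 4)*(a^2 + 3*a + 2) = (a - 4)*(a + 2)*(a + 1)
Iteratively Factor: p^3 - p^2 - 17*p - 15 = (p + 1)*(p^2 - 2*p - 15) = (p + 1)*(p + 3)*(p - 5)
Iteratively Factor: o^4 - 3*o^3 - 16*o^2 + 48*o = (o + 4)*(o^3 - 7*o^2 + 12*o) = (o - 3)*(o + 4)*(o^2 - 4*o) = (o - 4)*(o - 3)*(o + 4)*(o)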